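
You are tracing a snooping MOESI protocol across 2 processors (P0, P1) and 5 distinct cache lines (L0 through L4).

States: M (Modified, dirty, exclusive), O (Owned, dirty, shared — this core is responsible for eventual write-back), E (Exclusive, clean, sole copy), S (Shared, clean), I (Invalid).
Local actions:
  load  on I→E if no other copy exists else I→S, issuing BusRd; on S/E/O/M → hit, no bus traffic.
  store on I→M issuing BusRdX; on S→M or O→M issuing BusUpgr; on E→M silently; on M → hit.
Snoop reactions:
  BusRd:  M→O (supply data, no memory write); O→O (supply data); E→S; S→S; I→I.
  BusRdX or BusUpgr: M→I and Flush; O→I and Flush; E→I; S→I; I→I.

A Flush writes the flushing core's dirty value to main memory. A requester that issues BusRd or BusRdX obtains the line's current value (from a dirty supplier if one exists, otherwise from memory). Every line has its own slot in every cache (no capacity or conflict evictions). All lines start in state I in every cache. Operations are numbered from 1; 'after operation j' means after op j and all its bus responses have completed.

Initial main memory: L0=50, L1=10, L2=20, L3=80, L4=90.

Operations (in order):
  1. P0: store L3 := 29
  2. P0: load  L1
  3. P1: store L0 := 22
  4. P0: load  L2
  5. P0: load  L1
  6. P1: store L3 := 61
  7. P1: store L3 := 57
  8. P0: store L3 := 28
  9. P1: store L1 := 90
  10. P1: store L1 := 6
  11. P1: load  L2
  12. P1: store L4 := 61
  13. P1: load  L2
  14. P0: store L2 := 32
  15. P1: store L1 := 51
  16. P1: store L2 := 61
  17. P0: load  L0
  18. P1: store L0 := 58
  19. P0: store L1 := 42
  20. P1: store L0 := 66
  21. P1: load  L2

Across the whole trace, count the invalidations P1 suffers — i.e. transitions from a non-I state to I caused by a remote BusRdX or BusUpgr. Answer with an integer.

1. P0: store L3 := 29  bus=[BusRdX]  L3: P0=M P1=I  mem[L3]=80
2. P0: load  L1  bus=[BusRd]  L1: P0=E P1=I  mem[L1]=10
3. P1: store L0 := 22  bus=[BusRdX]  L0: P0=I P1=M  mem[L0]=50
4. P0: load  L2  bus=[BusRd]  L2: P0=E P1=I  mem[L2]=20
5. P0: load  L1  bus=[-]  L1: P0=E P1=I  mem[L1]=10
6. P1: store L3 := 61  bus=[BusRdX,Flush]  L3: P0=I P1=M  mem[L3]=29
7. P1: store L3 := 57  bus=[-]  L3: P0=I P1=M  mem[L3]=29
8. P0: store L3 := 28  bus=[BusRdX,Flush]  L3: P0=M P1=I  mem[L3]=57
9. P1: store L1 := 90  bus=[BusRdX]  L1: P0=I P1=M  mem[L1]=10
10. P1: store L1 := 6  bus=[-]  L1: P0=I P1=M  mem[L1]=10
11. P1: load  L2  bus=[BusRd]  L2: P0=S P1=S  mem[L2]=20
12. P1: store L4 := 61  bus=[BusRdX]  L4: P0=I P1=M  mem[L4]=90
13. P1: load  L2  bus=[-]  L2: P0=S P1=S  mem[L2]=20
14. P0: store L2 := 32  bus=[BusUpgr]  L2: P0=M P1=I  mem[L2]=20
15. P1: store L1 := 51  bus=[-]  L1: P0=I P1=M  mem[L1]=10
16. P1: store L2 := 61  bus=[BusRdX,Flush]  L2: P0=I P1=M  mem[L2]=32
17. P0: load  L0  bus=[BusRd]  L0: P0=S P1=O  mem[L0]=50
18. P1: store L0 := 58  bus=[BusUpgr]  L0: P0=I P1=M  mem[L0]=50
19. P0: store L1 := 42  bus=[BusRdX,Flush]  L1: P0=M P1=I  mem[L1]=51
20. P1: store L0 := 66  bus=[-]  L0: P0=I P1=M  mem[L0]=50
21. P1: load  L2  bus=[-]  L2: P0=I P1=M  mem[L2]=32

invalidations = 3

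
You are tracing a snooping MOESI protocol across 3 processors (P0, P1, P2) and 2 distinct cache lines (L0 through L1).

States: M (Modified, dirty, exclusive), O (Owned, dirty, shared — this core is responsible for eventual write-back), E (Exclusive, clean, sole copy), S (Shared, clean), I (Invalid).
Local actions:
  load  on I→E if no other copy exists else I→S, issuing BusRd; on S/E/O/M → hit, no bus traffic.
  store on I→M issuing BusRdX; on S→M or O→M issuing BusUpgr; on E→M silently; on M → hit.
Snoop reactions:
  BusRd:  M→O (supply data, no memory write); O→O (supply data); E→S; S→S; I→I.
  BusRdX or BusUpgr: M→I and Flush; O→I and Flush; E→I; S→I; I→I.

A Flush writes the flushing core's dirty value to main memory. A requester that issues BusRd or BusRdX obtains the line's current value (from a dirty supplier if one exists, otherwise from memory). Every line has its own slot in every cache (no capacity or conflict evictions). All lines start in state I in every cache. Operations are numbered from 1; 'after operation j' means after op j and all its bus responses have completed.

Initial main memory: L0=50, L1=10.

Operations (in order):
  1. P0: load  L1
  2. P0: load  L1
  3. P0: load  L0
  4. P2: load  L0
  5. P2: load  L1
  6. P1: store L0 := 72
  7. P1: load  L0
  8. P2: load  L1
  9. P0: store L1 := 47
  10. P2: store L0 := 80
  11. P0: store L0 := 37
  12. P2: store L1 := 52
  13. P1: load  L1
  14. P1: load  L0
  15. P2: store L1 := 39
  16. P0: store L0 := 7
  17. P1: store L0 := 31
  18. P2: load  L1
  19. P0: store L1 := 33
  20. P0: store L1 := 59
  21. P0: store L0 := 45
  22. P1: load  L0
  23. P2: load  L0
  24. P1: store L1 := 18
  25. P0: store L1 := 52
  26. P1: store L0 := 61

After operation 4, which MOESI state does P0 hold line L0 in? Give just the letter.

  op1 P0: load  L1 → E/I/I on L1; bus BusRd; mem=10
  op2 P0: load  L1 → E/I/I on L1; bus (none); mem=10
  op3 P0: load  L0 → E/I/I on L0; bus BusRd; mem=50
  op4 P2: load  L0 → S/I/S on L0; bus BusRd; mem=50
  op5 P2: load  L1 → S/I/S on L1; bus BusRd; mem=10
  op6 P1: store L0 := 72 → I/M/I on L0; bus BusRdX; mem=50
  op7 P1: load  L0 → I/M/I on L0; bus (none); mem=50
  op8 P2: load  L1 → S/I/S on L1; bus (none); mem=10
  op9 P0: store L1 := 47 → M/I/I on L1; bus BusUpgr; mem=10
  op10 P2: store L0 := 80 → I/I/M on L0; bus BusRdX Flush; mem=72
  op11 P0: store L0 := 37 → M/I/I on L0; bus BusRdX Flush; mem=80
  op12 P2: store L1 := 52 → I/I/M on L1; bus BusRdX Flush; mem=47
  op13 P1: load  L1 → I/S/O on L1; bus BusRd; mem=47
  op14 P1: load  L0 → O/S/I on L0; bus BusRd; mem=80
  op15 P2: store L1 := 39 → I/I/M on L1; bus BusUpgr; mem=47
  op16 P0: store L0 := 7 → M/I/I on L0; bus BusUpgr; mem=80
  op17 P1: store L0 := 31 → I/M/I on L0; bus BusRdX Flush; mem=7
  op18 P2: load  L1 → I/I/M on L1; bus (none); mem=47
  op19 P0: store L1 := 33 → M/I/I on L1; bus BusRdX Flush; mem=39
  op20 P0: store L1 := 59 → M/I/I on L1; bus (none); mem=39
  op21 P0: store L0 := 45 → M/I/I on L0; bus BusRdX Flush; mem=31
  op22 P1: load  L0 → O/S/I on L0; bus BusRd; mem=31
  op23 P2: load  L0 → O/S/S on L0; bus BusRd; mem=31
  op24 P1: store L1 := 18 → I/M/I on L1; bus BusRdX Flush; mem=59
  op25 P0: store L1 := 52 → M/I/I on L1; bus BusRdX Flush; mem=18
  op26 P1: store L0 := 61 → I/M/I on L0; bus BusUpgr Flush; mem=45

state = S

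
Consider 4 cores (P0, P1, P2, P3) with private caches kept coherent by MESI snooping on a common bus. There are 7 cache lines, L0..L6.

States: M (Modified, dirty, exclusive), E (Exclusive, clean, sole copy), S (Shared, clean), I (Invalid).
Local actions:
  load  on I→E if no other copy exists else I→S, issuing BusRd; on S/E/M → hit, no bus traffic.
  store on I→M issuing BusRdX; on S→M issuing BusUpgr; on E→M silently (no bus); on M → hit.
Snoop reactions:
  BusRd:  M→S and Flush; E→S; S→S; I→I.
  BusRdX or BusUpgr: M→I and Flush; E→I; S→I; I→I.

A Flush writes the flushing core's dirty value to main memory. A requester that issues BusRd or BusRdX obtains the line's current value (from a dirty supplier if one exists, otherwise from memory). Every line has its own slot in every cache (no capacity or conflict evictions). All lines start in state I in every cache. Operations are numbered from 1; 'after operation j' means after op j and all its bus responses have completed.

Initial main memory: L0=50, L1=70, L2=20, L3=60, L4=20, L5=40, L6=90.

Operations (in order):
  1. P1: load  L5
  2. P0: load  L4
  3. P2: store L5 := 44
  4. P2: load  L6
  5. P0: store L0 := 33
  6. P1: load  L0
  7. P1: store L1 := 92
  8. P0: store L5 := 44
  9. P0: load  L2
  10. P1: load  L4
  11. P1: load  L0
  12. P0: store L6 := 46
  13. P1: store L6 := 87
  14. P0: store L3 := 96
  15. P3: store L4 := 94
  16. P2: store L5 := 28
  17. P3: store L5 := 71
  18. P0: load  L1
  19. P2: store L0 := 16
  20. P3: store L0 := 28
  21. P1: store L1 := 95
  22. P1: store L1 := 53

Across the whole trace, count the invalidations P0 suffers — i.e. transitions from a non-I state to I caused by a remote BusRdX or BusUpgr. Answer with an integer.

[1] P1: load  L5 | P0:I, P1:E(40), P2:I, P3:I | bus: BusRd
[2] P0: load  L4 | P0:E(20), P1:I, P2:I, P3:I | bus: BusRd
[3] P2: store L5 := 44 | P0:I, P1:I, P2:M(44), P3:I | bus: BusRdX
[4] P2: load  L6 | P0:I, P1:I, P2:E(90), P3:I | bus: BusRd
[5] P0: store L0 := 33 | P0:M(33), P1:I, P2:I, P3:I | bus: BusRdX
[6] P1: load  L0 | P0:S(33), P1:S(33), P2:I, P3:I | bus: BusRd,Flush
[7] P1: store L1 := 92 | P0:I, P1:M(92), P2:I, P3:I | bus: BusRdX
[8] P0: store L5 := 44 | P0:M(44), P1:I, P2:I, P3:I | bus: BusRdX,Flush
[9] P0: load  L2 | P0:E(20), P1:I, P2:I, P3:I | bus: BusRd
[10] P1: load  L4 | P0:S(20), P1:S(20), P2:I, P3:I | bus: BusRd
[11] P1: load  L0 | P0:S(33), P1:S(33), P2:I, P3:I | bus: none
[12] P0: store L6 := 46 | P0:M(46), P1:I, P2:I, P3:I | bus: BusRdX
[13] P1: store L6 := 87 | P0:I, P1:M(87), P2:I, P3:I | bus: BusRdX,Flush
[14] P0: store L3 := 96 | P0:M(96), P1:I, P2:I, P3:I | bus: BusRdX
[15] P3: store L4 := 94 | P0:I, P1:I, P2:I, P3:M(94) | bus: BusRdX
[16] P2: store L5 := 28 | P0:I, P1:I, P2:M(28), P3:I | bus: BusRdX,Flush
[17] P3: store L5 := 71 | P0:I, P1:I, P2:I, P3:M(71) | bus: BusRdX,Flush
[18] P0: load  L1 | P0:S(92), P1:S(92), P2:I, P3:I | bus: BusRd,Flush
[19] P2: store L0 := 16 | P0:I, P1:I, P2:M(16), P3:I | bus: BusRdX
[20] P3: store L0 := 28 | P0:I, P1:I, P2:I, P3:M(28) | bus: BusRdX,Flush
[21] P1: store L1 := 95 | P0:I, P1:M(95), P2:I, P3:I | bus: BusUpgr
[22] P1: store L1 := 53 | P0:I, P1:M(53), P2:I, P3:I | bus: none

invalidations = 5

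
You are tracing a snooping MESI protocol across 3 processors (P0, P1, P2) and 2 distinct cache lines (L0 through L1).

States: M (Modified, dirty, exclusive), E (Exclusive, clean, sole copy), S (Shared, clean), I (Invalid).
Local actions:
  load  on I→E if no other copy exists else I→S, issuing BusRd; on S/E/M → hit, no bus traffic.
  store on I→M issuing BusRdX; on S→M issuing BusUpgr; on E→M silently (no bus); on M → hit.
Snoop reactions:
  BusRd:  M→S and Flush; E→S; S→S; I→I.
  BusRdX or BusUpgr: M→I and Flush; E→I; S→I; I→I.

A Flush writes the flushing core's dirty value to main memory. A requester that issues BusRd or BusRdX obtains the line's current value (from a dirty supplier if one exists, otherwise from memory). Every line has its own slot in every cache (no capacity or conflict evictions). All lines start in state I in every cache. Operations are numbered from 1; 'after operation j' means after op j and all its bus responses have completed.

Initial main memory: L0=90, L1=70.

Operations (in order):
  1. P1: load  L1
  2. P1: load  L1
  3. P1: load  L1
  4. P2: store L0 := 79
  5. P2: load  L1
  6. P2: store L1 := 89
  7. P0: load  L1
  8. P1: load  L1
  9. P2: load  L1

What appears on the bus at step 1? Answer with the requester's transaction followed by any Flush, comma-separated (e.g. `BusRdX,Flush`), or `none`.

  op1 P1: load  L1 → I/E/I on L1; bus BusRd; mem=70
  op2 P1: load  L1 → I/E/I on L1; bus (none); mem=70
  op3 P1: load  L1 → I/E/I on L1; bus (none); mem=70
  op4 P2: store L0 := 79 → I/I/M on L0; bus BusRdX; mem=90
  op5 P2: load  L1 → I/S/S on L1; bus BusRd; mem=70
  op6 P2: store L1 := 89 → I/I/M on L1; bus BusUpgr; mem=70
  op7 P0: load  L1 → S/I/S on L1; bus BusRd Flush; mem=89
  op8 P1: load  L1 → S/S/S on L1; bus BusRd; mem=89
  op9 P2: load  L1 → S/S/S on L1; bus (none); mem=89

bus = BusRd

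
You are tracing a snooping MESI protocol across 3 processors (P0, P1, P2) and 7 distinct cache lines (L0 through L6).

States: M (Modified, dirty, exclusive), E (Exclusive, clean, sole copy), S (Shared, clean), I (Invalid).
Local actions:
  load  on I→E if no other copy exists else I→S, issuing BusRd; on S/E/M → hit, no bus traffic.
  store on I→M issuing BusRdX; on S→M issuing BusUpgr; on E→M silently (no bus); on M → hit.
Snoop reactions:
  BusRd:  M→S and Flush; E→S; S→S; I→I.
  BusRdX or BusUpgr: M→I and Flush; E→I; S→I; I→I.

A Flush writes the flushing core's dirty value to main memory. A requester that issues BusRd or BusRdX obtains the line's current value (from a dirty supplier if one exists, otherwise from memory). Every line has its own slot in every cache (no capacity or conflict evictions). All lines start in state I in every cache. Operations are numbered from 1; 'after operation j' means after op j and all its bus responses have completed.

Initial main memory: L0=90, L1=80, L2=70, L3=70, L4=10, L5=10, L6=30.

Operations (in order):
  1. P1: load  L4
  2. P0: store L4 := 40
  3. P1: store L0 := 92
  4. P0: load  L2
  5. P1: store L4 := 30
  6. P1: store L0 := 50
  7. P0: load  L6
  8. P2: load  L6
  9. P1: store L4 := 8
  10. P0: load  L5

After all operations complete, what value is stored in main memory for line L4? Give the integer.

memory[L4] = 40

  op1 P1: load  L4 → I/E/I on L4; bus BusRd; mem=10
  op2 P0: store L4 := 40 → M/I/I on L4; bus BusRdX; mem=10
  op3 P1: store L0 := 92 → I/M/I on L0; bus BusRdX; mem=90
  op4 P0: load  L2 → E/I/I on L2; bus BusRd; mem=70
  op5 P1: store L4 := 30 → I/M/I on L4; bus BusRdX Flush; mem=40
  op6 P1: store L0 := 50 → I/M/I on L0; bus (none); mem=90
  op7 P0: load  L6 → E/I/I on L6; bus BusRd; mem=30
  op8 P2: load  L6 → S/I/S on L6; bus BusRd; mem=30
  op9 P1: store L4 := 8 → I/M/I on L4; bus (none); mem=40
  op10 P0: load  L5 → E/I/I on L5; bus BusRd; mem=10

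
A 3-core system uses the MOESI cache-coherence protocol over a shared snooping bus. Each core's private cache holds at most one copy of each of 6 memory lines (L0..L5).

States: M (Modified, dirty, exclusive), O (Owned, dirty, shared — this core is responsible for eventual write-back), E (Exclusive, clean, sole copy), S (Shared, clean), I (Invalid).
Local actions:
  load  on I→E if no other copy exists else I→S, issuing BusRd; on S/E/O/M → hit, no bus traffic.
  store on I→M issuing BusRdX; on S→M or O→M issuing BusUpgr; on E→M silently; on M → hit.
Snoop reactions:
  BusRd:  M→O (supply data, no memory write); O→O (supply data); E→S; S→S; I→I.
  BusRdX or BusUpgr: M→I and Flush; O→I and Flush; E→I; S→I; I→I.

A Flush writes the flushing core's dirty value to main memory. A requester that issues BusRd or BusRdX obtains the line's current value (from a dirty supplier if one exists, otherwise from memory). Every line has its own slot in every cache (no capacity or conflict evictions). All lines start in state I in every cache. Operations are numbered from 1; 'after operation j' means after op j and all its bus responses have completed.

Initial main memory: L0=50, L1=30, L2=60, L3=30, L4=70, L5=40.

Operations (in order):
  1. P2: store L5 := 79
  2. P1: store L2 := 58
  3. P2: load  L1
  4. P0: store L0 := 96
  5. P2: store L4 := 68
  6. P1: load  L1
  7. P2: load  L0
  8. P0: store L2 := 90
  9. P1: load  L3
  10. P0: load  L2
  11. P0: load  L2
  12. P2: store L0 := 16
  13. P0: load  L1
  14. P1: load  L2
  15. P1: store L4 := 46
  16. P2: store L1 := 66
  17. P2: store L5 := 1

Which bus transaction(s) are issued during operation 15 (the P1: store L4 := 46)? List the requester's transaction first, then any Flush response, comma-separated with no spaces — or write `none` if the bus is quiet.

  op1 P2: store L5 := 79 → I/I/M on L5; bus BusRdX; mem=40
  op2 P1: store L2 := 58 → I/M/I on L2; bus BusRdX; mem=60
  op3 P2: load  L1 → I/I/E on L1; bus BusRd; mem=30
  op4 P0: store L0 := 96 → M/I/I on L0; bus BusRdX; mem=50
  op5 P2: store L4 := 68 → I/I/M on L4; bus BusRdX; mem=70
  op6 P1: load  L1 → I/S/S on L1; bus BusRd; mem=30
  op7 P2: load  L0 → O/I/S on L0; bus BusRd; mem=50
  op8 P0: store L2 := 90 → M/I/I on L2; bus BusRdX Flush; mem=58
  op9 P1: load  L3 → I/E/I on L3; bus BusRd; mem=30
  op10 P0: load  L2 → M/I/I on L2; bus (none); mem=58
  op11 P0: load  L2 → M/I/I on L2; bus (none); mem=58
  op12 P2: store L0 := 16 → I/I/M on L0; bus BusUpgr Flush; mem=96
  op13 P0: load  L1 → S/S/S on L1; bus BusRd; mem=30
  op14 P1: load  L2 → O/S/I on L2; bus BusRd; mem=58
  op15 P1: store L4 := 46 → I/M/I on L4; bus BusRdX Flush; mem=68
  op16 P2: store L1 := 66 → I/I/M on L1; bus BusUpgr; mem=30
  op17 P2: store L5 := 1 → I/I/M on L5; bus (none); mem=40

bus = BusRdX,Flush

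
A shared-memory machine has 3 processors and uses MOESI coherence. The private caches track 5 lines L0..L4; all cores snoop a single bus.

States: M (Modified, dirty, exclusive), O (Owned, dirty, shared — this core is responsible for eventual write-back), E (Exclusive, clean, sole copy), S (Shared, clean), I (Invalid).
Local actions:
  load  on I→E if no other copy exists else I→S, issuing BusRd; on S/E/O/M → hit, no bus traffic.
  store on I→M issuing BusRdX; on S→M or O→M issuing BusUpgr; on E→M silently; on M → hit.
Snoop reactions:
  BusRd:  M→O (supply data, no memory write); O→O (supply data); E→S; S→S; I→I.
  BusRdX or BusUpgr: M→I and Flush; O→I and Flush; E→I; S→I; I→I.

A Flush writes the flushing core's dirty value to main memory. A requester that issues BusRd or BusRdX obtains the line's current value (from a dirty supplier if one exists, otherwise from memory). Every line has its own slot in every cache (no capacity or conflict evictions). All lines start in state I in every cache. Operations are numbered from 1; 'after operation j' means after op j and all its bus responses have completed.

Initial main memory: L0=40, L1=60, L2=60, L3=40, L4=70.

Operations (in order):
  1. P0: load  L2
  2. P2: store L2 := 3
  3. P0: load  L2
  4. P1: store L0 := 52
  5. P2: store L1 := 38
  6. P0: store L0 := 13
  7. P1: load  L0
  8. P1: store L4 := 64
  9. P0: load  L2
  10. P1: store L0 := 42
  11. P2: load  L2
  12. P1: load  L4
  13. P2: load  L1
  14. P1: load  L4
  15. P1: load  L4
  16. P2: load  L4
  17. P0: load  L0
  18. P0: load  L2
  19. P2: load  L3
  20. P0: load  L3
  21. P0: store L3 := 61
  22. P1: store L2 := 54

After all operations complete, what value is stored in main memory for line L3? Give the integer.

  op1 P0: load  L2 → E/I/I on L2; bus BusRd; mem=60
  op2 P2: store L2 := 3 → I/I/M on L2; bus BusRdX; mem=60
  op3 P0: load  L2 → S/I/O on L2; bus BusRd; mem=60
  op4 P1: store L0 := 52 → I/M/I on L0; bus BusRdX; mem=40
  op5 P2: store L1 := 38 → I/I/M on L1; bus BusRdX; mem=60
  op6 P0: store L0 := 13 → M/I/I on L0; bus BusRdX Flush; mem=52
  op7 P1: load  L0 → O/S/I on L0; bus BusRd; mem=52
  op8 P1: store L4 := 64 → I/M/I on L4; bus BusRdX; mem=70
  op9 P0: load  L2 → S/I/O on L2; bus (none); mem=60
  op10 P1: store L0 := 42 → I/M/I on L0; bus BusUpgr Flush; mem=13
  op11 P2: load  L2 → S/I/O on L2; bus (none); mem=60
  op12 P1: load  L4 → I/M/I on L4; bus (none); mem=70
  op13 P2: load  L1 → I/I/M on L1; bus (none); mem=60
  op14 P1: load  L4 → I/M/I on L4; bus (none); mem=70
  op15 P1: load  L4 → I/M/I on L4; bus (none); mem=70
  op16 P2: load  L4 → I/O/S on L4; bus BusRd; mem=70
  op17 P0: load  L0 → S/O/I on L0; bus BusRd; mem=13
  op18 P0: load  L2 → S/I/O on L2; bus (none); mem=60
  op19 P2: load  L3 → I/I/E on L3; bus BusRd; mem=40
  op20 P0: load  L3 → S/I/S on L3; bus BusRd; mem=40
  op21 P0: store L3 := 61 → M/I/I on L3; bus BusUpgr; mem=40
  op22 P1: store L2 := 54 → I/M/I on L2; bus BusRdX Flush; mem=3

memory[L3] = 40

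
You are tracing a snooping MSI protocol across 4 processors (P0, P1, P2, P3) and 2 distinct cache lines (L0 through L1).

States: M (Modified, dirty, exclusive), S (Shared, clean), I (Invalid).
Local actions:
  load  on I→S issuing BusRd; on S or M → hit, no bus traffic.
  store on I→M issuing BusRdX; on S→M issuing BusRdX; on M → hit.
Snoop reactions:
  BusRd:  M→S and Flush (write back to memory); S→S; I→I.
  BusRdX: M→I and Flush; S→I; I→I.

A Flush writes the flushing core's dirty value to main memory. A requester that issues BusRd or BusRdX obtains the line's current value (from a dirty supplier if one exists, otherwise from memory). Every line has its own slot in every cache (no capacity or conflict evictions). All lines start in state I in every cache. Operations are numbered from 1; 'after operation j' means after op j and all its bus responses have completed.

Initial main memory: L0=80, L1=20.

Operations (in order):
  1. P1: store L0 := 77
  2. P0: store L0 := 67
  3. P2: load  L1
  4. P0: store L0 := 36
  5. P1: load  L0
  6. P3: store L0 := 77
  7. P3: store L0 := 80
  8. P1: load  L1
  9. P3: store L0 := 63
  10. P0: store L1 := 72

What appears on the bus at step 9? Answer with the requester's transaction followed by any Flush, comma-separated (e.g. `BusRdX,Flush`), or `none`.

bus = none

[1] P1: store L0 := 77 | P0:I, P1:M(77), P2:I, P3:I | bus: BusRdX
[2] P0: store L0 := 67 | P0:M(67), P1:I, P2:I, P3:I | bus: BusRdX,Flush
[3] P2: load  L1 | P0:I, P1:I, P2:S(20), P3:I | bus: BusRd
[4] P0: store L0 := 36 | P0:M(36), P1:I, P2:I, P3:I | bus: none
[5] P1: load  L0 | P0:S(36), P1:S(36), P2:I, P3:I | bus: BusRd,Flush
[6] P3: store L0 := 77 | P0:I, P1:I, P2:I, P3:M(77) | bus: BusRdX
[7] P3: store L0 := 80 | P0:I, P1:I, P2:I, P3:M(80) | bus: none
[8] P1: load  L1 | P0:I, P1:S(20), P2:S(20), P3:I | bus: BusRd
[9] P3: store L0 := 63 | P0:I, P1:I, P2:I, P3:M(63) | bus: none
[10] P0: store L1 := 72 | P0:M(72), P1:I, P2:I, P3:I | bus: BusRdX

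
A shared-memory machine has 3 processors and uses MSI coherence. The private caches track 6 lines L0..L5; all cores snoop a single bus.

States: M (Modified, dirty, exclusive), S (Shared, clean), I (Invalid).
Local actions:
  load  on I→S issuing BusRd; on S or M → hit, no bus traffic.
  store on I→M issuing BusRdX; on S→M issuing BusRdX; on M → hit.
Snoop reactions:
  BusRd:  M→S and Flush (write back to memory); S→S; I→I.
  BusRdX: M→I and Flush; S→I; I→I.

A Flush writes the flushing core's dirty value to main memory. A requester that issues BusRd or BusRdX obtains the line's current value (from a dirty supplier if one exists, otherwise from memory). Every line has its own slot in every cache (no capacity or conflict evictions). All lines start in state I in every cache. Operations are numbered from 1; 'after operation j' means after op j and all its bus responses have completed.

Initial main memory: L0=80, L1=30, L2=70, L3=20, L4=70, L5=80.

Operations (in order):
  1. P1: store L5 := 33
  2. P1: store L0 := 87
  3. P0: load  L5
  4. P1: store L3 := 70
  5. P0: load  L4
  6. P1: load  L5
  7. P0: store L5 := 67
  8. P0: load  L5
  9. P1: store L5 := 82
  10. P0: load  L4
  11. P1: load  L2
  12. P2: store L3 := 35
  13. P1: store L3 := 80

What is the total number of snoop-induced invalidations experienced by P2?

invalidations = 1

step 1: P1: store L5 := 33  ⟶  IMI  (L5)  txn=BusRdX  M[L5]=80
step 2: P1: store L0 := 87  ⟶  IMI  (L0)  txn=BusRdX  M[L0]=80
step 3: P0: load  L5  ⟶  SSI  (L5)  txn=BusRd+Flush  M[L5]=33
step 4: P1: store L3 := 70  ⟶  IMI  (L3)  txn=BusRdX  M[L3]=20
step 5: P0: load  L4  ⟶  SII  (L4)  txn=BusRd  M[L4]=70
step 6: P1: load  L5  ⟶  SSI  (L5)  txn=∅  M[L5]=33
step 7: P0: store L5 := 67  ⟶  MII  (L5)  txn=BusRdX  M[L5]=33
step 8: P0: load  L5  ⟶  MII  (L5)  txn=∅  M[L5]=33
step 9: P1: store L5 := 82  ⟶  IMI  (L5)  txn=BusRdX+Flush  M[L5]=67
step 10: P0: load  L4  ⟶  SII  (L4)  txn=∅  M[L4]=70
step 11: P1: load  L2  ⟶  ISI  (L2)  txn=BusRd  M[L2]=70
step 12: P2: store L3 := 35  ⟶  IIM  (L3)  txn=BusRdX+Flush  M[L3]=70
step 13: P1: store L3 := 80  ⟶  IMI  (L3)  txn=BusRdX+Flush  M[L3]=35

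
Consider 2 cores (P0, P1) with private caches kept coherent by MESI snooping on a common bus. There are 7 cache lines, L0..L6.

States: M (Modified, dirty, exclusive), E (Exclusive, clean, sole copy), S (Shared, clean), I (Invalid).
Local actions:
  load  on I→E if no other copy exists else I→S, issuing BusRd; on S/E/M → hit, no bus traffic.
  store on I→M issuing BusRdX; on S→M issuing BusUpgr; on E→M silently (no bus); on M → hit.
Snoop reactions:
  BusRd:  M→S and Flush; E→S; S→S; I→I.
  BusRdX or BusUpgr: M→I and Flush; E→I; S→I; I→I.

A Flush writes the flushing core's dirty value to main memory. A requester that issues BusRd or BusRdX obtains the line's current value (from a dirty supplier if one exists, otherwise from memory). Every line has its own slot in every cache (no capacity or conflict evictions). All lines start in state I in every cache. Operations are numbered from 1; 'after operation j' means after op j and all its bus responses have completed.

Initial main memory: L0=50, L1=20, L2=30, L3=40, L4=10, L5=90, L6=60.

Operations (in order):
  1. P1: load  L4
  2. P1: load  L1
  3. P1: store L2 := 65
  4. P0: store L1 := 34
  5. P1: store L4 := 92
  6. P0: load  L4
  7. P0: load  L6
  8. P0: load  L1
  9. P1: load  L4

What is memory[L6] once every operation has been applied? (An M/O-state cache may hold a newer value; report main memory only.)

memory[L6] = 60

step 1: P1: load  L4  ⟶  IE  (L4)  txn=BusRd  M[L4]=10
step 2: P1: load  L1  ⟶  IE  (L1)  txn=BusRd  M[L1]=20
step 3: P1: store L2 := 65  ⟶  IM  (L2)  txn=BusRdX  M[L2]=30
step 4: P0: store L1 := 34  ⟶  MI  (L1)  txn=BusRdX  M[L1]=20
step 5: P1: store L4 := 92  ⟶  IM  (L4)  txn=∅  M[L4]=10
step 6: P0: load  L4  ⟶  SS  (L4)  txn=BusRd+Flush  M[L4]=92
step 7: P0: load  L6  ⟶  EI  (L6)  txn=BusRd  M[L6]=60
step 8: P0: load  L1  ⟶  MI  (L1)  txn=∅  M[L1]=20
step 9: P1: load  L4  ⟶  SS  (L4)  txn=∅  M[L4]=92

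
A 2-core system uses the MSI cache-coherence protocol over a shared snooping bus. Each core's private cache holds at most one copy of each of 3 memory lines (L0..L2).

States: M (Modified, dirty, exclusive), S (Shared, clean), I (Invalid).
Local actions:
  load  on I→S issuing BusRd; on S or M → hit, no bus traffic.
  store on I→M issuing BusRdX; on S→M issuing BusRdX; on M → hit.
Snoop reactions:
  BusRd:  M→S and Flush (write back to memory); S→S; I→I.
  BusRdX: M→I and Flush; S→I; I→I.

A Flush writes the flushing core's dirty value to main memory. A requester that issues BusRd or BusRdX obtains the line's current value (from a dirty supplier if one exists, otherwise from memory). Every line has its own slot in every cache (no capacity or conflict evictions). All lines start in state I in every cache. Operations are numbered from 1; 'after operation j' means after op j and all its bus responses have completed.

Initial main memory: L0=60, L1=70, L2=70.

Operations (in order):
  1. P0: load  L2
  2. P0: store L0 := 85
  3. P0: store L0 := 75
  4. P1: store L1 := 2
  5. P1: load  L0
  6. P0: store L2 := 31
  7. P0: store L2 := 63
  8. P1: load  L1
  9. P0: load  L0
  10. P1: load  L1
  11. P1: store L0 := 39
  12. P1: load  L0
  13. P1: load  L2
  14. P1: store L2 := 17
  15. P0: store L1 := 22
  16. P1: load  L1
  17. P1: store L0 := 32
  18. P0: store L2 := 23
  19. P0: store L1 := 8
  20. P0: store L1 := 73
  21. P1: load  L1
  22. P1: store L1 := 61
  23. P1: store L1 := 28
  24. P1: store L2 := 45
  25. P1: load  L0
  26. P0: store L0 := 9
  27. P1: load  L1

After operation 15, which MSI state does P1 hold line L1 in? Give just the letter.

state = I

1. P0: load  L2  bus=[BusRd]  L2: P0=S P1=I  mem[L2]=70
2. P0: store L0 := 85  bus=[BusRdX]  L0: P0=M P1=I  mem[L0]=60
3. P0: store L0 := 75  bus=[-]  L0: P0=M P1=I  mem[L0]=60
4. P1: store L1 := 2  bus=[BusRdX]  L1: P0=I P1=M  mem[L1]=70
5. P1: load  L0  bus=[BusRd,Flush]  L0: P0=S P1=S  mem[L0]=75
6. P0: store L2 := 31  bus=[BusRdX]  L2: P0=M P1=I  mem[L2]=70
7. P0: store L2 := 63  bus=[-]  L2: P0=M P1=I  mem[L2]=70
8. P1: load  L1  bus=[-]  L1: P0=I P1=M  mem[L1]=70
9. P0: load  L0  bus=[-]  L0: P0=S P1=S  mem[L0]=75
10. P1: load  L1  bus=[-]  L1: P0=I P1=M  mem[L1]=70
11. P1: store L0 := 39  bus=[BusRdX]  L0: P0=I P1=M  mem[L0]=75
12. P1: load  L0  bus=[-]  L0: P0=I P1=M  mem[L0]=75
13. P1: load  L2  bus=[BusRd,Flush]  L2: P0=S P1=S  mem[L2]=63
14. P1: store L2 := 17  bus=[BusRdX]  L2: P0=I P1=M  mem[L2]=63
15. P0: store L1 := 22  bus=[BusRdX,Flush]  L1: P0=M P1=I  mem[L1]=2
16. P1: load  L1  bus=[BusRd,Flush]  L1: P0=S P1=S  mem[L1]=22
17. P1: store L0 := 32  bus=[-]  L0: P0=I P1=M  mem[L0]=75
18. P0: store L2 := 23  bus=[BusRdX,Flush]  L2: P0=M P1=I  mem[L2]=17
19. P0: store L1 := 8  bus=[BusRdX]  L1: P0=M P1=I  mem[L1]=22
20. P0: store L1 := 73  bus=[-]  L1: P0=M P1=I  mem[L1]=22
21. P1: load  L1  bus=[BusRd,Flush]  L1: P0=S P1=S  mem[L1]=73
22. P1: store L1 := 61  bus=[BusRdX]  L1: P0=I P1=M  mem[L1]=73
23. P1: store L1 := 28  bus=[-]  L1: P0=I P1=M  mem[L1]=73
24. P1: store L2 := 45  bus=[BusRdX,Flush]  L2: P0=I P1=M  mem[L2]=23
25. P1: load  L0  bus=[-]  L0: P0=I P1=M  mem[L0]=75
26. P0: store L0 := 9  bus=[BusRdX,Flush]  L0: P0=M P1=I  mem[L0]=32
27. P1: load  L1  bus=[-]  L1: P0=I P1=M  mem[L1]=73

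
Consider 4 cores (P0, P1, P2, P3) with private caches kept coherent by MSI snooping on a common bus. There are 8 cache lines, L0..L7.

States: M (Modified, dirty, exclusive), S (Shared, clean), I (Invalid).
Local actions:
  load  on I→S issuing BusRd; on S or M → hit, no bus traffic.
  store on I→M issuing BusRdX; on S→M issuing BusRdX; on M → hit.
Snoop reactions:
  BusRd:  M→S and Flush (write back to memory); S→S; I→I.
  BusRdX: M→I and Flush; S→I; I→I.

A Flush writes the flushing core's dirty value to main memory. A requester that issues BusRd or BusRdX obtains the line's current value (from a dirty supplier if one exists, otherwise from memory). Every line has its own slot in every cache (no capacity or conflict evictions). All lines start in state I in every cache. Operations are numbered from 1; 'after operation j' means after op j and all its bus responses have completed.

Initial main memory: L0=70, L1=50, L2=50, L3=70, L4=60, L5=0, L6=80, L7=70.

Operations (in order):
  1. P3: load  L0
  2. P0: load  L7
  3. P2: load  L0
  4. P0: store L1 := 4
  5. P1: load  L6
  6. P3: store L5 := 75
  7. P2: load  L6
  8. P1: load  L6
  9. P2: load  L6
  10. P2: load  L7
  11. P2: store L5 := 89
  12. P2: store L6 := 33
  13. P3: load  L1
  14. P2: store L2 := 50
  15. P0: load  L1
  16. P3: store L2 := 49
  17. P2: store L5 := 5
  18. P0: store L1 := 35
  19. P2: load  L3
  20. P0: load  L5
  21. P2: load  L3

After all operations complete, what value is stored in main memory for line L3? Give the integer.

memory[L3] = 70

step 1: P3: load  L0  ⟶  IIIS  (L0)  txn=BusRd  M[L0]=70
step 2: P0: load  L7  ⟶  SIII  (L7)  txn=BusRd  M[L7]=70
step 3: P2: load  L0  ⟶  IISS  (L0)  txn=BusRd  M[L0]=70
step 4: P0: store L1 := 4  ⟶  MIII  (L1)  txn=BusRdX  M[L1]=50
step 5: P1: load  L6  ⟶  ISII  (L6)  txn=BusRd  M[L6]=80
step 6: P3: store L5 := 75  ⟶  IIIM  (L5)  txn=BusRdX  M[L5]=0
step 7: P2: load  L6  ⟶  ISSI  (L6)  txn=BusRd  M[L6]=80
step 8: P1: load  L6  ⟶  ISSI  (L6)  txn=∅  M[L6]=80
step 9: P2: load  L6  ⟶  ISSI  (L6)  txn=∅  M[L6]=80
step 10: P2: load  L7  ⟶  SISI  (L7)  txn=BusRd  M[L7]=70
step 11: P2: store L5 := 89  ⟶  IIMI  (L5)  txn=BusRdX+Flush  M[L5]=75
step 12: P2: store L6 := 33  ⟶  IIMI  (L6)  txn=BusRdX  M[L6]=80
step 13: P3: load  L1  ⟶  SIIS  (L1)  txn=BusRd+Flush  M[L1]=4
step 14: P2: store L2 := 50  ⟶  IIMI  (L2)  txn=BusRdX  M[L2]=50
step 15: P0: load  L1  ⟶  SIIS  (L1)  txn=∅  M[L1]=4
step 16: P3: store L2 := 49  ⟶  IIIM  (L2)  txn=BusRdX+Flush  M[L2]=50
step 17: P2: store L5 := 5  ⟶  IIMI  (L5)  txn=∅  M[L5]=75
step 18: P0: store L1 := 35  ⟶  MIII  (L1)  txn=BusRdX  M[L1]=4
step 19: P2: load  L3  ⟶  IISI  (L3)  txn=BusRd  M[L3]=70
step 20: P0: load  L5  ⟶  SISI  (L5)  txn=BusRd+Flush  M[L5]=5
step 21: P2: load  L3  ⟶  IISI  (L3)  txn=∅  M[L3]=70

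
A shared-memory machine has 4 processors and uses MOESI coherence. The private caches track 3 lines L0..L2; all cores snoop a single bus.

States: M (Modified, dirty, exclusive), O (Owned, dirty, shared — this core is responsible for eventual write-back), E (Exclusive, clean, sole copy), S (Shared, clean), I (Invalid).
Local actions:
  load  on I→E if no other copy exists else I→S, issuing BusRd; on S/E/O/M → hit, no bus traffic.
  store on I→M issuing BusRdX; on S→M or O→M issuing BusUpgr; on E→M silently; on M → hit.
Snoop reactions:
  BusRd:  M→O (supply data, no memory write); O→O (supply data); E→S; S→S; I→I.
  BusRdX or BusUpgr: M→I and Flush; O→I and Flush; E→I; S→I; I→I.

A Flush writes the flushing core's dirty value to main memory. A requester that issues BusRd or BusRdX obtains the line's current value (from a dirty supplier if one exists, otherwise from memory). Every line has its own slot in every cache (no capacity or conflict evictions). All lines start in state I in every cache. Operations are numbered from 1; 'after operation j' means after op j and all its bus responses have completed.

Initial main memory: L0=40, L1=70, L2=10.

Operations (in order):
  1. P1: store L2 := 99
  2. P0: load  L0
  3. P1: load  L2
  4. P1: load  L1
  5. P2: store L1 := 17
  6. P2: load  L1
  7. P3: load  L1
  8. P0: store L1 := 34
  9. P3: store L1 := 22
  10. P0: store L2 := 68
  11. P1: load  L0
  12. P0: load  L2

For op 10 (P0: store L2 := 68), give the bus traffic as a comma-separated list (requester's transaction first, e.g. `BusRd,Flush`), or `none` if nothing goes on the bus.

1. P1: store L2 := 99  bus=[BusRdX]  L2: P0=I P1=M P2=I P3=I  mem[L2]=10
2. P0: load  L0  bus=[BusRd]  L0: P0=E P1=I P2=I P3=I  mem[L0]=40
3. P1: load  L2  bus=[-]  L2: P0=I P1=M P2=I P3=I  mem[L2]=10
4. P1: load  L1  bus=[BusRd]  L1: P0=I P1=E P2=I P3=I  mem[L1]=70
5. P2: store L1 := 17  bus=[BusRdX]  L1: P0=I P1=I P2=M P3=I  mem[L1]=70
6. P2: load  L1  bus=[-]  L1: P0=I P1=I P2=M P3=I  mem[L1]=70
7. P3: load  L1  bus=[BusRd]  L1: P0=I P1=I P2=O P3=S  mem[L1]=70
8. P0: store L1 := 34  bus=[BusRdX,Flush]  L1: P0=M P1=I P2=I P3=I  mem[L1]=17
9. P3: store L1 := 22  bus=[BusRdX,Flush]  L1: P0=I P1=I P2=I P3=M  mem[L1]=34
10. P0: store L2 := 68  bus=[BusRdX,Flush]  L2: P0=M P1=I P2=I P3=I  mem[L2]=99
11. P1: load  L0  bus=[BusRd]  L0: P0=S P1=S P2=I P3=I  mem[L0]=40
12. P0: load  L2  bus=[-]  L2: P0=M P1=I P2=I P3=I  mem[L2]=99

bus = BusRdX,Flush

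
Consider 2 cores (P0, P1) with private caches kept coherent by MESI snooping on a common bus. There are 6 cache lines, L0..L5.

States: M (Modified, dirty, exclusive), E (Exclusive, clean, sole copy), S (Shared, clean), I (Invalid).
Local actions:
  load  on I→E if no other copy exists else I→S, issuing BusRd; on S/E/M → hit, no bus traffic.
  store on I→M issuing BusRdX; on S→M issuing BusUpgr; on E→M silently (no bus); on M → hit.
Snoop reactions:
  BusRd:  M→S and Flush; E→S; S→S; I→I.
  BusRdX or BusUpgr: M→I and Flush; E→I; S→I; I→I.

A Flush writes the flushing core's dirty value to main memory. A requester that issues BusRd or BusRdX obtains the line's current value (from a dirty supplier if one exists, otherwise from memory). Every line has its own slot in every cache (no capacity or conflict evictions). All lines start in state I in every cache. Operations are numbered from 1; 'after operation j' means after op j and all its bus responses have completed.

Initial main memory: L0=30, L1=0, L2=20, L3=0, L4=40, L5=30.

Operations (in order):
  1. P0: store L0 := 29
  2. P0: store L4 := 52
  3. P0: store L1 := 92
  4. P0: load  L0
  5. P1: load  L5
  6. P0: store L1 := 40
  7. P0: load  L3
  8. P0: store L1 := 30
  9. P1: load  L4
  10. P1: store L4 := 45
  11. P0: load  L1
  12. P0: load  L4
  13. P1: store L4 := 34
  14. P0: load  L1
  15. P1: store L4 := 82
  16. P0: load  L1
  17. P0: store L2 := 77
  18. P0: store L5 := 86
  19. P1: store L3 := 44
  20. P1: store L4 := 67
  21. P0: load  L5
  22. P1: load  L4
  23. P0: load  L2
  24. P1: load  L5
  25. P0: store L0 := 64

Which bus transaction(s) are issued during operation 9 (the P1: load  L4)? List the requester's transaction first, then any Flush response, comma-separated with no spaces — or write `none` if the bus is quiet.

[1] P0: store L0 := 29 | P0:M(29), P1:I | bus: BusRdX
[2] P0: store L4 := 52 | P0:M(52), P1:I | bus: BusRdX
[3] P0: store L1 := 92 | P0:M(92), P1:I | bus: BusRdX
[4] P0: load  L0 | P0:M(29), P1:I | bus: none
[5] P1: load  L5 | P0:I, P1:E(30) | bus: BusRd
[6] P0: store L1 := 40 | P0:M(40), P1:I | bus: none
[7] P0: load  L3 | P0:E(0), P1:I | bus: BusRd
[8] P0: store L1 := 30 | P0:M(30), P1:I | bus: none
[9] P1: load  L4 | P0:S(52), P1:S(52) | bus: BusRd,Flush
[10] P1: store L4 := 45 | P0:I, P1:M(45) | bus: BusUpgr
[11] P0: load  L1 | P0:M(30), P1:I | bus: none
[12] P0: load  L4 | P0:S(45), P1:S(45) | bus: BusRd,Flush
[13] P1: store L4 := 34 | P0:I, P1:M(34) | bus: BusUpgr
[14] P0: load  L1 | P0:M(30), P1:I | bus: none
[15] P1: store L4 := 82 | P0:I, P1:M(82) | bus: none
[16] P0: load  L1 | P0:M(30), P1:I | bus: none
[17] P0: store L2 := 77 | P0:M(77), P1:I | bus: BusRdX
[18] P0: store L5 := 86 | P0:M(86), P1:I | bus: BusRdX
[19] P1: store L3 := 44 | P0:I, P1:M(44) | bus: BusRdX
[20] P1: store L4 := 67 | P0:I, P1:M(67) | bus: none
[21] P0: load  L5 | P0:M(86), P1:I | bus: none
[22] P1: load  L4 | P0:I, P1:M(67) | bus: none
[23] P0: load  L2 | P0:M(77), P1:I | bus: none
[24] P1: load  L5 | P0:S(86), P1:S(86) | bus: BusRd,Flush
[25] P0: store L0 := 64 | P0:M(64), P1:I | bus: none

bus = BusRd,Flush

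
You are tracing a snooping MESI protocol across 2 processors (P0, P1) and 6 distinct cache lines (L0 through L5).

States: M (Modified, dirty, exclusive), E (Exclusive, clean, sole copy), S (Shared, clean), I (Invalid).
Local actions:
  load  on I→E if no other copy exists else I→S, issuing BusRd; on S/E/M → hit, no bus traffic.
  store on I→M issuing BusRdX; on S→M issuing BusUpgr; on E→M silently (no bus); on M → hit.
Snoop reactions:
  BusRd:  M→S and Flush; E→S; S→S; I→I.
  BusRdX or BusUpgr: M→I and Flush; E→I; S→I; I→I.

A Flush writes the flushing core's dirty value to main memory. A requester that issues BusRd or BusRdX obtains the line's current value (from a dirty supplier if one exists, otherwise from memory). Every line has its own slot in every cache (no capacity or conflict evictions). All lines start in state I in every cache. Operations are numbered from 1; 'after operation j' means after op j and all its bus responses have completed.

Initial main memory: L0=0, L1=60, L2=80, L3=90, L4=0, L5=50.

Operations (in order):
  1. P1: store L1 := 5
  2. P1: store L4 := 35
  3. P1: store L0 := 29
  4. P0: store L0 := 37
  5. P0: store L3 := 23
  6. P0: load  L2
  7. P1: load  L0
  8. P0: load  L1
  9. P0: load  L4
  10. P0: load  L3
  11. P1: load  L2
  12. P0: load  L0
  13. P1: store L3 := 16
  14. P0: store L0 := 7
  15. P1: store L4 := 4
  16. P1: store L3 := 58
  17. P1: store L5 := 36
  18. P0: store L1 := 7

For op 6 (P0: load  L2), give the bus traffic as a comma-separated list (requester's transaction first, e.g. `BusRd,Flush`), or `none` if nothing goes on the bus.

[1] P1: store L1 := 5 | P0:I, P1:M(5) | bus: BusRdX
[2] P1: store L4 := 35 | P0:I, P1:M(35) | bus: BusRdX
[3] P1: store L0 := 29 | P0:I, P1:M(29) | bus: BusRdX
[4] P0: store L0 := 37 | P0:M(37), P1:I | bus: BusRdX,Flush
[5] P0: store L3 := 23 | P0:M(23), P1:I | bus: BusRdX
[6] P0: load  L2 | P0:E(80), P1:I | bus: BusRd
[7] P1: load  L0 | P0:S(37), P1:S(37) | bus: BusRd,Flush
[8] P0: load  L1 | P0:S(5), P1:S(5) | bus: BusRd,Flush
[9] P0: load  L4 | P0:S(35), P1:S(35) | bus: BusRd,Flush
[10] P0: load  L3 | P0:M(23), P1:I | bus: none
[11] P1: load  L2 | P0:S(80), P1:S(80) | bus: BusRd
[12] P0: load  L0 | P0:S(37), P1:S(37) | bus: none
[13] P1: store L3 := 16 | P0:I, P1:M(16) | bus: BusRdX,Flush
[14] P0: store L0 := 7 | P0:M(7), P1:I | bus: BusUpgr
[15] P1: store L4 := 4 | P0:I, P1:M(4) | bus: BusUpgr
[16] P1: store L3 := 58 | P0:I, P1:M(58) | bus: none
[17] P1: store L5 := 36 | P0:I, P1:M(36) | bus: BusRdX
[18] P0: store L1 := 7 | P0:M(7), P1:I | bus: BusUpgr

bus = BusRd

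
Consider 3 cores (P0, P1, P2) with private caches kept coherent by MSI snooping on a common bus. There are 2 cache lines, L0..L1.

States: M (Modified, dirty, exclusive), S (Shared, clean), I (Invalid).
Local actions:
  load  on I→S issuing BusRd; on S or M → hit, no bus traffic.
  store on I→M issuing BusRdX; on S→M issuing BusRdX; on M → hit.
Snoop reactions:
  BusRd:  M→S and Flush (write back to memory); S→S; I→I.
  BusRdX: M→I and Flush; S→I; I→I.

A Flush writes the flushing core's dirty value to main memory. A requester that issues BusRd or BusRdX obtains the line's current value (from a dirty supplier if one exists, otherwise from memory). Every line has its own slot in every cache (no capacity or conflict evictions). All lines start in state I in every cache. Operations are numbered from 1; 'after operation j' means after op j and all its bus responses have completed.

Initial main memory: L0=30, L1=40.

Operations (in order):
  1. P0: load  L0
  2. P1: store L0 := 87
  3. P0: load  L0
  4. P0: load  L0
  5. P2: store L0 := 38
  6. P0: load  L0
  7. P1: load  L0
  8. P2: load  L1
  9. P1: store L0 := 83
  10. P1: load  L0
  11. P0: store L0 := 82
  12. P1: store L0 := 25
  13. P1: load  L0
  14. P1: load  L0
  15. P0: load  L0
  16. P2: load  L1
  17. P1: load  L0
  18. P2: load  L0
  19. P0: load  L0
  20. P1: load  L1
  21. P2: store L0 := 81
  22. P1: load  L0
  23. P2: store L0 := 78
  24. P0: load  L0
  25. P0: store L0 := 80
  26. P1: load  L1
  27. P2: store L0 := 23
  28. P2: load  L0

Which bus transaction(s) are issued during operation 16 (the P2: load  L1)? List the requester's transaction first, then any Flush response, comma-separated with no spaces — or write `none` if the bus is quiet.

bus = none

step 1: P0: load  L0  ⟶  SII  (L0)  txn=BusRd  M[L0]=30
step 2: P1: store L0 := 87  ⟶  IMI  (L0)  txn=BusRdX  M[L0]=30
step 3: P0: load  L0  ⟶  SSI  (L0)  txn=BusRd+Flush  M[L0]=87
step 4: P0: load  L0  ⟶  SSI  (L0)  txn=∅  M[L0]=87
step 5: P2: store L0 := 38  ⟶  IIM  (L0)  txn=BusRdX  M[L0]=87
step 6: P0: load  L0  ⟶  SIS  (L0)  txn=BusRd+Flush  M[L0]=38
step 7: P1: load  L0  ⟶  SSS  (L0)  txn=BusRd  M[L0]=38
step 8: P2: load  L1  ⟶  IIS  (L1)  txn=BusRd  M[L1]=40
step 9: P1: store L0 := 83  ⟶  IMI  (L0)  txn=BusRdX  M[L0]=38
step 10: P1: load  L0  ⟶  IMI  (L0)  txn=∅  M[L0]=38
step 11: P0: store L0 := 82  ⟶  MII  (L0)  txn=BusRdX+Flush  M[L0]=83
step 12: P1: store L0 := 25  ⟶  IMI  (L0)  txn=BusRdX+Flush  M[L0]=82
step 13: P1: load  L0  ⟶  IMI  (L0)  txn=∅  M[L0]=82
step 14: P1: load  L0  ⟶  IMI  (L0)  txn=∅  M[L0]=82
step 15: P0: load  L0  ⟶  SSI  (L0)  txn=BusRd+Flush  M[L0]=25
step 16: P2: load  L1  ⟶  IIS  (L1)  txn=∅  M[L1]=40
step 17: P1: load  L0  ⟶  SSI  (L0)  txn=∅  M[L0]=25
step 18: P2: load  L0  ⟶  SSS  (L0)  txn=BusRd  M[L0]=25
step 19: P0: load  L0  ⟶  SSS  (L0)  txn=∅  M[L0]=25
step 20: P1: load  L1  ⟶  ISS  (L1)  txn=BusRd  M[L1]=40
step 21: P2: store L0 := 81  ⟶  IIM  (L0)  txn=BusRdX  M[L0]=25
step 22: P1: load  L0  ⟶  ISS  (L0)  txn=BusRd+Flush  M[L0]=81
step 23: P2: store L0 := 78  ⟶  IIM  (L0)  txn=BusRdX  M[L0]=81
step 24: P0: load  L0  ⟶  SIS  (L0)  txn=BusRd+Flush  M[L0]=78
step 25: P0: store L0 := 80  ⟶  MII  (L0)  txn=BusRdX  M[L0]=78
step 26: P1: load  L1  ⟶  ISS  (L1)  txn=∅  M[L1]=40
step 27: P2: store L0 := 23  ⟶  IIM  (L0)  txn=BusRdX+Flush  M[L0]=80
step 28: P2: load  L0  ⟶  IIM  (L0)  txn=∅  M[L0]=80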